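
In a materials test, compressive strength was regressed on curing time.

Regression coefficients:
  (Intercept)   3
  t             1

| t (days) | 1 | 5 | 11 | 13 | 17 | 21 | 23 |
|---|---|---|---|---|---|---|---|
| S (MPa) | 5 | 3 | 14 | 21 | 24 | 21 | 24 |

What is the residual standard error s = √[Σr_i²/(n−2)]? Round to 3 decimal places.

s = 4.000

t=1: ŷ = 3 + 1 = 4; r = 5 − 4 = 1
t=5: ŷ = 3 + 5 = 8; r = 3 − 8 = -5
t=11: ŷ = 3 + 11 = 14; r = 14 − 14 = 0
t=13: ŷ = 3 + 13 = 16; r = 21 − 16 = 5
t=17: ŷ = 3 + 17 = 20; r = 24 − 20 = 4
t=21: ŷ = 3 + 21 = 24; r = 21 − 24 = -3
t=23: ŷ = 3 + 23 = 26; r = 24 − 26 = -2
SSE = 1 + 25 + 0 + 25 + 16 + 9 + 4 = 80
s = √(80/5) = √16 ≈ 4.000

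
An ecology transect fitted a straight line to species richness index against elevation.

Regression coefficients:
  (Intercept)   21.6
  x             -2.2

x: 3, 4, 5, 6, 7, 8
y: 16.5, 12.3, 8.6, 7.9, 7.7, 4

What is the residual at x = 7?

ŷ = 21.6 − 2.2·7 = 6.2
r = 7.7 − 6.2 = 1.5

r = 1.5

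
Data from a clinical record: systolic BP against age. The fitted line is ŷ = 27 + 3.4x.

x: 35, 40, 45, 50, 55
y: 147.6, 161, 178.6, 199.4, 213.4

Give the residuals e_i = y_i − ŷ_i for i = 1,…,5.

x=35: ŷ = 27 + 3.4·35 = 146; e = 147.6 − 146 = 1.6
x=40: ŷ = 27 + 3.4·40 = 163; e = 161 − 163 = -2
x=45: ŷ = 27 + 3.4·45 = 180; e = 178.6 − 180 = -1.4
x=50: ŷ = 27 + 3.4·50 = 197; e = 199.4 − 197 = 2.4
x=55: ŷ = 27 + 3.4·55 = 214; e = 213.4 − 214 = -0.6

1.6, -2, -1.4, 2.4, -0.6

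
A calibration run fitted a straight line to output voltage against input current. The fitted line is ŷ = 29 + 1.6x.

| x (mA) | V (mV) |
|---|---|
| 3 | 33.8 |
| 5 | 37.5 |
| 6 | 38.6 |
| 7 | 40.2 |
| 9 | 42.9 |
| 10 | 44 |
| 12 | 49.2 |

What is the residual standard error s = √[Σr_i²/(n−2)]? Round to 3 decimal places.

x=3: ŷ = 29 + 1.6·3 = 33.8; r = 33.8 − 33.8 = 0
x=5: ŷ = 29 + 1.6·5 = 37; r = 37.5 − 37 = 0.5
x=6: ŷ = 29 + 1.6·6 = 38.6; r = 38.6 − 38.6 = 0
x=7: ŷ = 29 + 1.6·7 = 40.2; r = 40.2 − 40.2 = 0
x=9: ŷ = 29 + 1.6·9 = 43.4; r = 42.9 − 43.4 = -0.5
x=10: ŷ = 29 + 1.6·10 = 45; r = 44 − 45 = -1
x=12: ŷ = 29 + 1.6·12 = 48.2; r = 49.2 − 48.2 = 1
SSE = 0 + 0.25 + 0 + 0 + 0.25 + 1 + 1 = 2.5
s = √(2.5/5) = √0.5 ≈ 0.707

s = 0.707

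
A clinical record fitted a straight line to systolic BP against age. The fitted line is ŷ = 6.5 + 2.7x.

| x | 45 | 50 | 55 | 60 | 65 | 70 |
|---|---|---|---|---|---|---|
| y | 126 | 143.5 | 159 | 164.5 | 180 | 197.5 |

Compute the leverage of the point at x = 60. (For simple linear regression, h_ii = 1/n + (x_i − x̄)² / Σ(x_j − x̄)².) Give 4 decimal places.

x̄ = (45 + 50 + 55 + 60 + 65 + 70)/6 = 57.5
Σ(x − x̄)² = 156.25 + 56.25 + 6.25 + 6.25 + 56.25 + 156.25 = 437.5
h = 1/6 + (2.5)²/437.5 = 0.166667 + 0.0142857 = 0.1810

h = 0.1810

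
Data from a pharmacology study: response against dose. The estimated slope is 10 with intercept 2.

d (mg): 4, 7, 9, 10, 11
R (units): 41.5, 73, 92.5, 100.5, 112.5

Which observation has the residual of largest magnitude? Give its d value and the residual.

d=4: ŷ = 2 + 10·4 = 42; e = 41.5 − 42 = -0.5
d=7: ŷ = 2 + 10·7 = 72; e = 73 − 72 = 1
d=9: ŷ = 2 + 10·9 = 92; e = 92.5 − 92 = 0.5
d=10: ŷ = 2 + 10·10 = 102; e = 100.5 − 102 = -1.5
d=11: ŷ = 2 + 10·11 = 112; e = 112.5 − 112 = 0.5
Largest |e| is 1.5 at d = 10, residual -1.5.

d = 10, e = -1.5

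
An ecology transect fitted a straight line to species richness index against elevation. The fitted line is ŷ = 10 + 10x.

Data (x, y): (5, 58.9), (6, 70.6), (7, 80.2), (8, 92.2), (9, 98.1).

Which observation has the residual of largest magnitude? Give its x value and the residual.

x = 8, e = 2.2

x=5: ŷ = 10 + 10·5 = 60; e = 58.9 − 60 = -1.1
x=6: ŷ = 10 + 10·6 = 70; e = 70.6 − 70 = 0.6
x=7: ŷ = 10 + 10·7 = 80; e = 80.2 − 80 = 0.2
x=8: ŷ = 10 + 10·8 = 90; e = 92.2 − 90 = 2.2
x=9: ŷ = 10 + 10·9 = 100; e = 98.1 − 100 = -1.9
Largest |e| is 2.2 at x = 8, residual 2.2.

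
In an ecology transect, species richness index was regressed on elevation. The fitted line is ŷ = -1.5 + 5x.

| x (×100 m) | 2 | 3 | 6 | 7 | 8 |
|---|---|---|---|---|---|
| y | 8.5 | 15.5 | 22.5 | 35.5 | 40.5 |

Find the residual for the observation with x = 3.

r = 2

ŷ = -1.5 + 5·3 = 13.5
r = 15.5 − 13.5 = 2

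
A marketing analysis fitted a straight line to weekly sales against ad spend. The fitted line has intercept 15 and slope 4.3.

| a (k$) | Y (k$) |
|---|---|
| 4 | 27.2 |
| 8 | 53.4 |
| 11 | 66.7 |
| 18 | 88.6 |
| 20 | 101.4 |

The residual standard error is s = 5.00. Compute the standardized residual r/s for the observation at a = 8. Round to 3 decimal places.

0.800

Ŷ = 15 + 4.3·8 = 49.4
r = 53.4 − 49.4 = 4
r/s = 4 / 5.00 = 0.800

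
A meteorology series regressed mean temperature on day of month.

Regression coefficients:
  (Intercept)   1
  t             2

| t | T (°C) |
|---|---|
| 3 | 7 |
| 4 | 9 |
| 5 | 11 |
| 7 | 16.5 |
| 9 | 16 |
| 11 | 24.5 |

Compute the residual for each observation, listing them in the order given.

0, 0, 0, 1.5, -3, 1.5

t=3: T̂ = 1 + 2·3 = 7; e = 7 − 7 = 0
t=4: T̂ = 1 + 2·4 = 9; e = 9 − 9 = 0
t=5: T̂ = 1 + 2·5 = 11; e = 11 − 11 = 0
t=7: T̂ = 1 + 2·7 = 15; e = 16.5 − 15 = 1.5
t=9: T̂ = 1 + 2·9 = 19; e = 16 − 19 = -3
t=11: T̂ = 1 + 2·11 = 23; e = 24.5 − 23 = 1.5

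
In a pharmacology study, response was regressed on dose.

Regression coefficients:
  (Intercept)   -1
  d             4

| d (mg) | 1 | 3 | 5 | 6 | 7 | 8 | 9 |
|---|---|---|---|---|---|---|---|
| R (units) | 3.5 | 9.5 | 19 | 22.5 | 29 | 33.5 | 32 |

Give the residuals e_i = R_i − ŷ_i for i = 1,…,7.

0.5, -1.5, 0, -0.5, 2, 2.5, -3

d=1: ŷ = -1 + 4·1 = 3; e = 3.5 − 3 = 0.5
d=3: ŷ = -1 + 4·3 = 11; e = 9.5 − 11 = -1.5
d=5: ŷ = -1 + 4·5 = 19; e = 19 − 19 = 0
d=6: ŷ = -1 + 4·6 = 23; e = 22.5 − 23 = -0.5
d=7: ŷ = -1 + 4·7 = 27; e = 29 − 27 = 2
d=8: ŷ = -1 + 4·8 = 31; e = 33.5 − 31 = 2.5
d=9: ŷ = -1 + 4·9 = 35; e = 32 − 35 = -3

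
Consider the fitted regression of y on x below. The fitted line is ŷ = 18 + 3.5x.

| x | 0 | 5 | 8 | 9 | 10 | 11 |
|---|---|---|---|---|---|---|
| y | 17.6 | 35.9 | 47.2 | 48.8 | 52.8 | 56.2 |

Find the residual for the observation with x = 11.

ŷ = 18 + 3.5·11 = 56.5
r = 56.2 − 56.5 = -0.3

r = -0.3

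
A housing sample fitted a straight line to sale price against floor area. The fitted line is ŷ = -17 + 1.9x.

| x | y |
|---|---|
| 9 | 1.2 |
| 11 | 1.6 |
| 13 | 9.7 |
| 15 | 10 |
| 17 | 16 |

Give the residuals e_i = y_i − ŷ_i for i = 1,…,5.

1.1, -2.3, 2, -1.5, 0.7

x=9: ŷ = -17 + 1.9·9 = 0.1; e = 1.2 − 0.1 = 1.1
x=11: ŷ = -17 + 1.9·11 = 3.9; e = 1.6 − 3.9 = -2.3
x=13: ŷ = -17 + 1.9·13 = 7.7; e = 9.7 − 7.7 = 2
x=15: ŷ = -17 + 1.9·15 = 11.5; e = 10 − 11.5 = -1.5
x=17: ŷ = -17 + 1.9·17 = 15.3; e = 16 − 15.3 = 0.7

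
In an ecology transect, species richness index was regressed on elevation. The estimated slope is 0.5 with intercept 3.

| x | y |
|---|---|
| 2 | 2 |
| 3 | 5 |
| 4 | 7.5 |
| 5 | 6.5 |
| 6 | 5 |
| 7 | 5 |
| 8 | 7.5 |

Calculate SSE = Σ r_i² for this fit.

SSE = 15

x=2: ŷ = 3 + 0.5·2 = 4; r = 2 − 4 = -2
x=3: ŷ = 3 + 0.5·3 = 4.5; r = 5 − 4.5 = 0.5
x=4: ŷ = 3 + 0.5·4 = 5; r = 7.5 − 5 = 2.5
x=5: ŷ = 3 + 0.5·5 = 5.5; r = 6.5 − 5.5 = 1
x=6: ŷ = 3 + 0.5·6 = 6; r = 5 − 6 = -1
x=7: ŷ = 3 + 0.5·7 = 6.5; r = 5 − 6.5 = -1.5
x=8: ŷ = 3 + 0.5·8 = 7; r = 7.5 − 7 = 0.5
SSE = 4 + 0.25 + 6.25 + 1 + 1 + 2.25 + 0.25 = 15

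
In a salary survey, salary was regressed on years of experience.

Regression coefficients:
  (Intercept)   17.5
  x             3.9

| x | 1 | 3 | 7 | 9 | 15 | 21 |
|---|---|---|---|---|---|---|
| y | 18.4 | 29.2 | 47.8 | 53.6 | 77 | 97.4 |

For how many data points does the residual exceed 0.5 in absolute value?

5

x=1: ŷ = 17.5 + 3.9·1 = 21.4; e = 18.4 − 21.4 = -3
x=3: ŷ = 17.5 + 3.9·3 = 29.2; e = 29.2 − 29.2 = 0
x=7: ŷ = 17.5 + 3.9·7 = 44.8; e = 47.8 − 44.8 = 3
x=9: ŷ = 17.5 + 3.9·9 = 52.6; e = 53.6 − 52.6 = 1
x=15: ŷ = 17.5 + 3.9·15 = 76; e = 77 − 76 = 1
x=21: ŷ = 17.5 + 3.9·21 = 99.4; e = 97.4 − 99.4 = -2
|e| > 0.5: x=1 (|e|=3), x=7 (|e|=3), x=9 (|e|=1), x=15 (|e|=1), x=21 (|e|=2) → 5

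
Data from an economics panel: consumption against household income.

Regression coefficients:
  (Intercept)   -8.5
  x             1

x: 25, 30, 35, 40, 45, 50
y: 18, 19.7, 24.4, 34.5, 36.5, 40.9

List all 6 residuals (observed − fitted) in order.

1.5, -1.8, -2.1, 3, 0, -0.6

x=25: ŷ = -8.5 + 25 = 16.5; r = 18 − 16.5 = 1.5
x=30: ŷ = -8.5 + 30 = 21.5; r = 19.7 − 21.5 = -1.8
x=35: ŷ = -8.5 + 35 = 26.5; r = 24.4 − 26.5 = -2.1
x=40: ŷ = -8.5 + 40 = 31.5; r = 34.5 − 31.5 = 3
x=45: ŷ = -8.5 + 45 = 36.5; r = 36.5 − 36.5 = 0
x=50: ŷ = -8.5 + 50 = 41.5; r = 40.9 − 41.5 = -0.6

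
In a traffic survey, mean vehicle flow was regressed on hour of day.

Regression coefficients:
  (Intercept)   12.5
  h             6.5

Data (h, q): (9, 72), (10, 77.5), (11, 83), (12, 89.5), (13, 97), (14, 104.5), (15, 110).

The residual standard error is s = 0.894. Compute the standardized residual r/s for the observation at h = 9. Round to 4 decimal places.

1.1186

q̂ = 12.5 + 6.5·9 = 71
r = 72 − 71 = 1
r/s = 1 / 0.894 = 1.1186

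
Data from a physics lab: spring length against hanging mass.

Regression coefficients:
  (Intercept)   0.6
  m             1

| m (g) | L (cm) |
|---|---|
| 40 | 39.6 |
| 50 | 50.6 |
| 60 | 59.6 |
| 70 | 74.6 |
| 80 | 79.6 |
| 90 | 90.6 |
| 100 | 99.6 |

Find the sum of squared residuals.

SSE = 20

m=40: ŷ = 0.6 + 40 = 40.6; r = 39.6 − 40.6 = -1
m=50: ŷ = 0.6 + 50 = 50.6; r = 50.6 − 50.6 = 0
m=60: ŷ = 0.6 + 60 = 60.6; r = 59.6 − 60.6 = -1
m=70: ŷ = 0.6 + 70 = 70.6; r = 74.6 − 70.6 = 4
m=80: ŷ = 0.6 + 80 = 80.6; r = 79.6 − 80.6 = -1
m=90: ŷ = 0.6 + 90 = 90.6; r = 90.6 − 90.6 = 0
m=100: ŷ = 0.6 + 100 = 100.6; r = 99.6 − 100.6 = -1
SSE = 1 + 0 + 1 + 16 + 1 + 0 + 1 = 20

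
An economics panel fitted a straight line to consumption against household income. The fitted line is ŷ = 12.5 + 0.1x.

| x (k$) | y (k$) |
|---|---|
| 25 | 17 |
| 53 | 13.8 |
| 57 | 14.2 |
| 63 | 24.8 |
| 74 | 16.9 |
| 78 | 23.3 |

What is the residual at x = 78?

r = 3

ŷ = 12.5 + 0.1·78 = 20.3
r = 23.3 − 20.3 = 3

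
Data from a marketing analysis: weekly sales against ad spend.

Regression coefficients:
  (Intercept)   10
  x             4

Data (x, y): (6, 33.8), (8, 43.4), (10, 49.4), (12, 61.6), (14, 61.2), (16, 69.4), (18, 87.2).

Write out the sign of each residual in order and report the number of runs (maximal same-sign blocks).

x=6: ŷ = 10 + 4·6 = 34; r = 33.8 − 34 = -0.2
x=8: ŷ = 10 + 4·8 = 42; r = 43.4 − 42 = 1.4
x=10: ŷ = 10 + 4·10 = 50; r = 49.4 − 50 = -0.6
x=12: ŷ = 10 + 4·12 = 58; r = 61.6 − 58 = 3.6
x=14: ŷ = 10 + 4·14 = 66; r = 61.2 − 66 = -4.8
x=16: ŷ = 10 + 4·16 = 74; r = 69.4 − 74 = -4.6
x=18: ŷ = 10 + 4·18 = 82; r = 87.2 − 82 = 5.2
Signs: − + − + − − +
Runs: −×1, +×1, −×1, +×1, −×2, +×1 → 6

6 runs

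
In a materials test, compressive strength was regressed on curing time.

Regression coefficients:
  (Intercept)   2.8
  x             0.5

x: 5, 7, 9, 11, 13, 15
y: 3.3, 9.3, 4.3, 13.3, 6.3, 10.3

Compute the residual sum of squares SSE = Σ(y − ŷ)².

x=5: ŷ = 2.8 + 0.5·5 = 5.3; r = 3.3 − 5.3 = -2
x=7: ŷ = 2.8 + 0.5·7 = 6.3; r = 9.3 − 6.3 = 3
x=9: ŷ = 2.8 + 0.5·9 = 7.3; r = 4.3 − 7.3 = -3
x=11: ŷ = 2.8 + 0.5·11 = 8.3; r = 13.3 − 8.3 = 5
x=13: ŷ = 2.8 + 0.5·13 = 9.3; r = 6.3 − 9.3 = -3
x=15: ŷ = 2.8 + 0.5·15 = 10.3; r = 10.3 − 10.3 = 0
SSE = 4 + 9 + 9 + 25 + 9 + 0 = 56

SSE = 56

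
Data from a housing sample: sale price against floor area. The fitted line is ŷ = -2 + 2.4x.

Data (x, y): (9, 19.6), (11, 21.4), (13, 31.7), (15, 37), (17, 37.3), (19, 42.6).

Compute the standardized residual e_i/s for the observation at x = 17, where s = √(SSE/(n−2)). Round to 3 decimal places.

x=9: ŷ = -2 + 2.4·9 = 19.6; e = 19.6 − 19.6 = 0
x=11: ŷ = -2 + 2.4·11 = 24.4; e = 21.4 − 24.4 = -3
x=13: ŷ = -2 + 2.4·13 = 29.2; e = 31.7 − 29.2 = 2.5
x=15: ŷ = -2 + 2.4·15 = 34; e = 37 − 34 = 3
x=17: ŷ = -2 + 2.4·17 = 38.8; e = 37.3 − 38.8 = -1.5
x=19: ŷ = -2 + 2.4·19 = 43.6; e = 42.6 − 43.6 = -1
SSE = 0 + 9 + 6.25 + 9 + 2.25 + 1 = 27.5
s = √(27.5/4) = 2.62202
e/s = -1.5 / 2.62202 = -0.572

-0.572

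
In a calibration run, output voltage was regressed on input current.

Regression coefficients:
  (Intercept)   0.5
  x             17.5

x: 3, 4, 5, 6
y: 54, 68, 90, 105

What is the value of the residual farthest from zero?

e = -2.5

x=3: ŷ = 0.5 + 17.5·3 = 53; e = 54 − 53 = 1
x=4: ŷ = 0.5 + 17.5·4 = 70.5; e = 68 − 70.5 = -2.5
x=5: ŷ = 0.5 + 17.5·5 = 88; e = 90 − 88 = 2
x=6: ŷ = 0.5 + 17.5·6 = 105.5; e = 105 − 105.5 = -0.5
Largest |e| is 2.5 at x = 4, residual -2.5.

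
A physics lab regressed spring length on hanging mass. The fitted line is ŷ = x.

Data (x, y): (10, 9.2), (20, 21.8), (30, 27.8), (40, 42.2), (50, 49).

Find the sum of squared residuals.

x=10: ŷ = 10 = 10; e = 9.2 − 10 = -0.8
x=20: ŷ = 20 = 20; e = 21.8 − 20 = 1.8
x=30: ŷ = 30 = 30; e = 27.8 − 30 = -2.2
x=40: ŷ = 40 = 40; e = 42.2 − 40 = 2.2
x=50: ŷ = 50 = 50; e = 49 − 50 = -1
SSE = 0.64 + 3.24 + 4.84 + 4.84 + 1 = 14.56

SSE = 14.56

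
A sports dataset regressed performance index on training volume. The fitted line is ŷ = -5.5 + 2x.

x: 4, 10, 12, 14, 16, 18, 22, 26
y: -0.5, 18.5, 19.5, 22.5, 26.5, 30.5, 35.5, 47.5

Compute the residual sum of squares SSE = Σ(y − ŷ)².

x=4: ŷ = -5.5 + 2·4 = 2.5; e = -0.5 − 2.5 = -3
x=10: ŷ = -5.5 + 2·10 = 14.5; e = 18.5 − 14.5 = 4
x=12: ŷ = -5.5 + 2·12 = 18.5; e = 19.5 − 18.5 = 1
x=14: ŷ = -5.5 + 2·14 = 22.5; e = 22.5 − 22.5 = 0
x=16: ŷ = -5.5 + 2·16 = 26.5; e = 26.5 − 26.5 = 0
x=18: ŷ = -5.5 + 2·18 = 30.5; e = 30.5 − 30.5 = 0
x=22: ŷ = -5.5 + 2·22 = 38.5; e = 35.5 − 38.5 = -3
x=26: ŷ = -5.5 + 2·26 = 46.5; e = 47.5 − 46.5 = 1
SSE = 9 + 16 + 1 + 0 + 0 + 0 + 9 + 1 = 36

SSE = 36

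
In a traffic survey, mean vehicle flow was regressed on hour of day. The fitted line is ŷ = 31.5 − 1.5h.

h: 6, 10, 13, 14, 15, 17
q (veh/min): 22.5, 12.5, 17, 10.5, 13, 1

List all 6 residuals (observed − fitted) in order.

0, -4, 5, 0, 4, -5

h=6: ŷ = 31.5 − 1.5·6 = 22.5; e = 22.5 − 22.5 = 0
h=10: ŷ = 31.5 − 1.5·10 = 16.5; e = 12.5 − 16.5 = -4
h=13: ŷ = 31.5 − 1.5·13 = 12; e = 17 − 12 = 5
h=14: ŷ = 31.5 − 1.5·14 = 10.5; e = 10.5 − 10.5 = 0
h=15: ŷ = 31.5 − 1.5·15 = 9; e = 13 − 9 = 4
h=17: ŷ = 31.5 − 1.5·17 = 6; e = 1 − 6 = -5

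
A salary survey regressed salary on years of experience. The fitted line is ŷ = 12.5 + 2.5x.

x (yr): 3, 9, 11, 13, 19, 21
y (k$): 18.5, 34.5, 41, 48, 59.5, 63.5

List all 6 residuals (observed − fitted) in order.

x=3: ŷ = 12.5 + 2.5·3 = 20; r = 18.5 − 20 = -1.5
x=9: ŷ = 12.5 + 2.5·9 = 35; r = 34.5 − 35 = -0.5
x=11: ŷ = 12.5 + 2.5·11 = 40; r = 41 − 40 = 1
x=13: ŷ = 12.5 + 2.5·13 = 45; r = 48 − 45 = 3
x=19: ŷ = 12.5 + 2.5·19 = 60; r = 59.5 − 60 = -0.5
x=21: ŷ = 12.5 + 2.5·21 = 65; r = 63.5 − 65 = -1.5

-1.5, -0.5, 1, 3, -0.5, -1.5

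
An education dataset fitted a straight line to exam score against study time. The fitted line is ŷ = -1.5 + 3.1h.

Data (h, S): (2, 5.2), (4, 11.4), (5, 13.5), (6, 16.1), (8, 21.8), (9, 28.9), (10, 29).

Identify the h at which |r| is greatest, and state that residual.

h=2: ŷ = -1.5 + 3.1·2 = 4.7; r = 5.2 − 4.7 = 0.5
h=4: ŷ = -1.5 + 3.1·4 = 10.9; r = 11.4 − 10.9 = 0.5
h=5: ŷ = -1.5 + 3.1·5 = 14; r = 13.5 − 14 = -0.5
h=6: ŷ = -1.5 + 3.1·6 = 17.1; r = 16.1 − 17.1 = -1
h=8: ŷ = -1.5 + 3.1·8 = 23.3; r = 21.8 − 23.3 = -1.5
h=9: ŷ = -1.5 + 3.1·9 = 26.4; r = 28.9 − 26.4 = 2.5
h=10: ŷ = -1.5 + 3.1·10 = 29.5; r = 29 − 29.5 = -0.5
Largest |r| is 2.5 at h = 9, residual 2.5.

h = 9, r = 2.5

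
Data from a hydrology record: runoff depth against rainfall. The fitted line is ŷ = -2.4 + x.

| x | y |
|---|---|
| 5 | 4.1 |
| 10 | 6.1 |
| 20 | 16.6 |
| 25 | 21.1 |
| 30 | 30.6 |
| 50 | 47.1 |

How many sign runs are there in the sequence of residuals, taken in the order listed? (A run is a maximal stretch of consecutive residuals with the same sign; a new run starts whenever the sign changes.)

x=5: ŷ = -2.4 + 5 = 2.6; e = 4.1 − 2.6 = 1.5
x=10: ŷ = -2.4 + 10 = 7.6; e = 6.1 − 7.6 = -1.5
x=20: ŷ = -2.4 + 20 = 17.6; e = 16.6 − 17.6 = -1
x=25: ŷ = -2.4 + 25 = 22.6; e = 21.1 − 22.6 = -1.5
x=30: ŷ = -2.4 + 30 = 27.6; e = 30.6 − 27.6 = 3
x=50: ŷ = -2.4 + 50 = 47.6; e = 47.1 − 47.6 = -0.5
Signs: + − − − + −
Runs: +×1, −×3, +×1, −×1 → 4

4 runs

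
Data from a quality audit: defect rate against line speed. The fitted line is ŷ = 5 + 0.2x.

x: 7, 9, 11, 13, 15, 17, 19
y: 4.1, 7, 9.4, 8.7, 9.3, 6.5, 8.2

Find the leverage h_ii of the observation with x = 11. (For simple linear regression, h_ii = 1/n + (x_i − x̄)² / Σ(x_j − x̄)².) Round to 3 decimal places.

h = 0.179

x̄ = (7 + 9 + 11 + 13 + 15 + 17 + 19)/7 = 13
Σ(x − x̄)² = 36 + 16 + 4 + 0 + 4 + 16 + 36 = 112
h = 1/7 + (-2)²/112 = 0.142857 + 0.0357143 = 0.179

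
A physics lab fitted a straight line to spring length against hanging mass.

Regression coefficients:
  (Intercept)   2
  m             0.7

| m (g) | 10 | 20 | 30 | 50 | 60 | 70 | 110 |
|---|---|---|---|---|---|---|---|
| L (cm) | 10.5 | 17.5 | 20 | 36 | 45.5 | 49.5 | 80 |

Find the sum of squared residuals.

m=10: L̂ = 2 + 0.7·10 = 9; r = 10.5 − 9 = 1.5
m=20: L̂ = 2 + 0.7·20 = 16; r = 17.5 − 16 = 1.5
m=30: L̂ = 2 + 0.7·30 = 23; r = 20 − 23 = -3
m=50: L̂ = 2 + 0.7·50 = 37; r = 36 − 37 = -1
m=60: L̂ = 2 + 0.7·60 = 44; r = 45.5 − 44 = 1.5
m=70: L̂ = 2 + 0.7·70 = 51; r = 49.5 − 51 = -1.5
m=110: L̂ = 2 + 0.7·110 = 79; r = 80 − 79 = 1
SSE = 2.25 + 2.25 + 9 + 1 + 2.25 + 2.25 + 1 = 20

SSE = 20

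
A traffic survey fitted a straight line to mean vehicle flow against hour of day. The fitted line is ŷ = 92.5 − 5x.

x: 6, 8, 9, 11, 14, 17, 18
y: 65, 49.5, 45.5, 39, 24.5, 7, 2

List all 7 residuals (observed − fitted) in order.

x=6: ŷ = 92.5 − 5·6 = 62.5; e = 65 − 62.5 = 2.5
x=8: ŷ = 92.5 − 5·8 = 52.5; e = 49.5 − 52.5 = -3
x=9: ŷ = 92.5 − 5·9 = 47.5; e = 45.5 − 47.5 = -2
x=11: ŷ = 92.5 − 5·11 = 37.5; e = 39 − 37.5 = 1.5
x=14: ŷ = 92.5 − 5·14 = 22.5; e = 24.5 − 22.5 = 2
x=17: ŷ = 92.5 − 5·17 = 7.5; e = 7 − 7.5 = -0.5
x=18: ŷ = 92.5 − 5·18 = 2.5; e = 2 − 2.5 = -0.5

2.5, -3, -2, 1.5, 2, -0.5, -0.5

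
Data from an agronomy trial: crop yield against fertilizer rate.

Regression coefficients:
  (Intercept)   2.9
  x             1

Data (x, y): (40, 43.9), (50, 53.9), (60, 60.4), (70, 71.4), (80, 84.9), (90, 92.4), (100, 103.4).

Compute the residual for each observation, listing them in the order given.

x=40: ŷ = 2.9 + 40 = 42.9; e = 43.9 − 42.9 = 1
x=50: ŷ = 2.9 + 50 = 52.9; e = 53.9 − 52.9 = 1
x=60: ŷ = 2.9 + 60 = 62.9; e = 60.4 − 62.9 = -2.5
x=70: ŷ = 2.9 + 70 = 72.9; e = 71.4 − 72.9 = -1.5
x=80: ŷ = 2.9 + 80 = 82.9; e = 84.9 − 82.9 = 2
x=90: ŷ = 2.9 + 90 = 92.9; e = 92.4 − 92.9 = -0.5
x=100: ŷ = 2.9 + 100 = 102.9; e = 103.4 − 102.9 = 0.5

1, 1, -2.5, -1.5, 2, -0.5, 0.5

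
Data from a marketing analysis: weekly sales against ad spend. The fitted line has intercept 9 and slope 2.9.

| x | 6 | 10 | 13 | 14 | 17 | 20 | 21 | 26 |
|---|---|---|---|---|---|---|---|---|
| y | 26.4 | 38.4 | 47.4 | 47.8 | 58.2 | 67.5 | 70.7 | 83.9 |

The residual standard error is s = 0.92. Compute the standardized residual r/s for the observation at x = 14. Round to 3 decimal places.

-1.957

ŷ = 9 + 2.9·14 = 49.6
r = 47.8 − 49.6 = -1.8
r/s = -1.8 / 0.92 = -1.957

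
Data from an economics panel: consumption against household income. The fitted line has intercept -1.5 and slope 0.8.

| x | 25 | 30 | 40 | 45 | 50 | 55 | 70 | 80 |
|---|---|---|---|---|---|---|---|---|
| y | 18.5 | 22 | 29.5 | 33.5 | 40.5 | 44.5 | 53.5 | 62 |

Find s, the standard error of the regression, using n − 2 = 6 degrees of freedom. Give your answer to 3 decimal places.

x=25: ŷ = -1.5 + 0.8·25 = 18.5; r = 18.5 − 18.5 = 0
x=30: ŷ = -1.5 + 0.8·30 = 22.5; r = 22 − 22.5 = -0.5
x=40: ŷ = -1.5 + 0.8·40 = 30.5; r = 29.5 − 30.5 = -1
x=45: ŷ = -1.5 + 0.8·45 = 34.5; r = 33.5 − 34.5 = -1
x=50: ŷ = -1.5 + 0.8·50 = 38.5; r = 40.5 − 38.5 = 2
x=55: ŷ = -1.5 + 0.8·55 = 42.5; r = 44.5 − 42.5 = 2
x=70: ŷ = -1.5 + 0.8·70 = 54.5; r = 53.5 − 54.5 = -1
x=80: ŷ = -1.5 + 0.8·80 = 62.5; r = 62 − 62.5 = -0.5
SSE = 0 + 0.25 + 1 + 1 + 4 + 4 + 1 + 0.25 = 11.5
s = √(11.5/6) = √1.91667 ≈ 1.384

s = 1.384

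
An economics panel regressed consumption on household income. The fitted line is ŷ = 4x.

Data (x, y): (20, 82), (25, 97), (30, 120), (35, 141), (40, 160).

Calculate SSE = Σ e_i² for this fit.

SSE = 14

x=20: ŷ = 4·20 = 80; e = 82 − 80 = 2
x=25: ŷ = 4·25 = 100; e = 97 − 100 = -3
x=30: ŷ = 4·30 = 120; e = 120 − 120 = 0
x=35: ŷ = 4·35 = 140; e = 141 − 140 = 1
x=40: ŷ = 4·40 = 160; e = 160 − 160 = 0
SSE = 4 + 9 + 0 + 1 + 0 = 14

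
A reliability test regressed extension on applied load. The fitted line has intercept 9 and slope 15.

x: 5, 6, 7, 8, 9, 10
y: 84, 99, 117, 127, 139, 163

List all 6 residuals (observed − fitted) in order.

0, 0, 3, -2, -5, 4

x=5: ŷ = 9 + 15·5 = 84; r = 84 − 84 = 0
x=6: ŷ = 9 + 15·6 = 99; r = 99 − 99 = 0
x=7: ŷ = 9 + 15·7 = 114; r = 117 − 114 = 3
x=8: ŷ = 9 + 15·8 = 129; r = 127 − 129 = -2
x=9: ŷ = 9 + 15·9 = 144; r = 139 − 144 = -5
x=10: ŷ = 9 + 15·10 = 159; r = 163 − 159 = 4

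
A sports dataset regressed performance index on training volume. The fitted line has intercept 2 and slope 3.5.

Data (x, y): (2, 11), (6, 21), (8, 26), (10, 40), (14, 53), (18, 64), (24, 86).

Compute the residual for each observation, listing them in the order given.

2, -2, -4, 3, 2, -1, 0

x=2: ŷ = 2 + 3.5·2 = 9; e = 11 − 9 = 2
x=6: ŷ = 2 + 3.5·6 = 23; e = 21 − 23 = -2
x=8: ŷ = 2 + 3.5·8 = 30; e = 26 − 30 = -4
x=10: ŷ = 2 + 3.5·10 = 37; e = 40 − 37 = 3
x=14: ŷ = 2 + 3.5·14 = 51; e = 53 − 51 = 2
x=18: ŷ = 2 + 3.5·18 = 65; e = 64 − 65 = -1
x=24: ŷ = 2 + 3.5·24 = 86; e = 86 − 86 = 0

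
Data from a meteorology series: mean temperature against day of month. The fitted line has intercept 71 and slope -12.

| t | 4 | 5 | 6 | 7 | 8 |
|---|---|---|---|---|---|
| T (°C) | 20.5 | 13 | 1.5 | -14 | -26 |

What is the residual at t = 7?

e = -1

ŷ = 71 − 12·7 = -13
e = -14 − (-13) = -1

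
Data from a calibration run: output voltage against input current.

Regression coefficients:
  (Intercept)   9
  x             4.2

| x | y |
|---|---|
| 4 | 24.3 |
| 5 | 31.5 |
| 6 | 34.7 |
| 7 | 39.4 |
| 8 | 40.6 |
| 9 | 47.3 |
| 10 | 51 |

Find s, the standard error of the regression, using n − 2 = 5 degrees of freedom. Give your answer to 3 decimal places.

x=4: ŷ = 9 + 4.2·4 = 25.8; e = 24.3 − 25.8 = -1.5
x=5: ŷ = 9 + 4.2·5 = 30; e = 31.5 − 30 = 1.5
x=6: ŷ = 9 + 4.2·6 = 34.2; e = 34.7 − 34.2 = 0.5
x=7: ŷ = 9 + 4.2·7 = 38.4; e = 39.4 − 38.4 = 1
x=8: ŷ = 9 + 4.2·8 = 42.6; e = 40.6 − 42.6 = -2
x=9: ŷ = 9 + 4.2·9 = 46.8; e = 47.3 − 46.8 = 0.5
x=10: ŷ = 9 + 4.2·10 = 51; e = 51 − 51 = 0
SSE = 2.25 + 2.25 + 0.25 + 1 + 4 + 0.25 + 0 = 10
s = √(10/5) = √2 ≈ 1.414

s = 1.414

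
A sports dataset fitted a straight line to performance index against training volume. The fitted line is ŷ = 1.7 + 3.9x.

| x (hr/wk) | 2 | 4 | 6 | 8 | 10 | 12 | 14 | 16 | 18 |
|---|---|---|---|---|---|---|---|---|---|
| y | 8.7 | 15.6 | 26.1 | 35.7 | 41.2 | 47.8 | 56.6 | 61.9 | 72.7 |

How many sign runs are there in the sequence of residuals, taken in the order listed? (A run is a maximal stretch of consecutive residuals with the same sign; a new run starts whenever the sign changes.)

x=2: ŷ = 1.7 + 3.9·2 = 9.5; e = 8.7 − 9.5 = -0.8
x=4: ŷ = 1.7 + 3.9·4 = 17.3; e = 15.6 − 17.3 = -1.7
x=6: ŷ = 1.7 + 3.9·6 = 25.1; e = 26.1 − 25.1 = 1
x=8: ŷ = 1.7 + 3.9·8 = 32.9; e = 35.7 − 32.9 = 2.8
x=10: ŷ = 1.7 + 3.9·10 = 40.7; e = 41.2 − 40.7 = 0.5
x=12: ŷ = 1.7 + 3.9·12 = 48.5; e = 47.8 − 48.5 = -0.7
x=14: ŷ = 1.7 + 3.9·14 = 56.3; e = 56.6 − 56.3 = 0.3
x=16: ŷ = 1.7 + 3.9·16 = 64.1; e = 61.9 − 64.1 = -2.2
x=18: ŷ = 1.7 + 3.9·18 = 71.9; e = 72.7 − 71.9 = 0.8
Signs: − − + + + − + − +
Runs: −×2, +×3, −×1, +×1, −×1, +×1 → 6

6 runs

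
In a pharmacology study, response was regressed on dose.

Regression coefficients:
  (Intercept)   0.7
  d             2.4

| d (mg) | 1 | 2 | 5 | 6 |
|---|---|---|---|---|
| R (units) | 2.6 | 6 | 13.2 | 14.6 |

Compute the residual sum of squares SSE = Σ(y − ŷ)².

SSE = 1

d=1: R̂ = 0.7 + 2.4·1 = 3.1; e = 2.6 − 3.1 = -0.5
d=2: R̂ = 0.7 + 2.4·2 = 5.5; e = 6 − 5.5 = 0.5
d=5: R̂ = 0.7 + 2.4·5 = 12.7; e = 13.2 − 12.7 = 0.5
d=6: R̂ = 0.7 + 2.4·6 = 15.1; e = 14.6 − 15.1 = -0.5
SSE = 0.25 + 0.25 + 0.25 + 0.25 = 1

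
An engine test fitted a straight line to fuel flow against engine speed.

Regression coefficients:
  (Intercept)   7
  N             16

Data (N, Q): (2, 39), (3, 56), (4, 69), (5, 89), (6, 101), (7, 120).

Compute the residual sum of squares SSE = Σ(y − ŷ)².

SSE = 14

N=2: ŷ = 7 + 16·2 = 39; r = 39 − 39 = 0
N=3: ŷ = 7 + 16·3 = 55; r = 56 − 55 = 1
N=4: ŷ = 7 + 16·4 = 71; r = 69 − 71 = -2
N=5: ŷ = 7 + 16·5 = 87; r = 89 − 87 = 2
N=6: ŷ = 7 + 16·6 = 103; r = 101 − 103 = -2
N=7: ŷ = 7 + 16·7 = 119; r = 120 − 119 = 1
SSE = 0 + 1 + 4 + 4 + 4 + 1 = 14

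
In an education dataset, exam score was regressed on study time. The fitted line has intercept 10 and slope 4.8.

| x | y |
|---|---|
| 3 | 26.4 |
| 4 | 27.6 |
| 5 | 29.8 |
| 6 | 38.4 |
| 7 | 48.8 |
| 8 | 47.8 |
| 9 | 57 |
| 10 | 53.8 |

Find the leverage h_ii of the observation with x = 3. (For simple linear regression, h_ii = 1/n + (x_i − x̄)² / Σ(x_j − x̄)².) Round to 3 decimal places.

h = 0.417

x̄ = (3 + 4 + 5 + 6 + 7 + 8 + 9 + 10)/8 = 6.5
Σ(x − x̄)² = 12.25 + 6.25 + 2.25 + 0.25 + 0.25 + 2.25 + 6.25 + 12.25 = 42
h = 1/8 + (-3.5)²/42 = 0.125 + 0.291667 = 0.417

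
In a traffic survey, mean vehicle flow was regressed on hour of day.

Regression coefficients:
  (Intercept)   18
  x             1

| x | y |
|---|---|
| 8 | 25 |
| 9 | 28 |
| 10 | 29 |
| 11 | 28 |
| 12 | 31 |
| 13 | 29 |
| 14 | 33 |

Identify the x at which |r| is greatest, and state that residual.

x=8: ŷ = 18 + 8 = 26; r = 25 − 26 = -1
x=9: ŷ = 18 + 9 = 27; r = 28 − 27 = 1
x=10: ŷ = 18 + 10 = 28; r = 29 − 28 = 1
x=11: ŷ = 18 + 11 = 29; r = 28 − 29 = -1
x=12: ŷ = 18 + 12 = 30; r = 31 − 30 = 1
x=13: ŷ = 18 + 13 = 31; r = 29 − 31 = -2
x=14: ŷ = 18 + 14 = 32; r = 33 − 32 = 1
Largest |r| is 2 at x = 13, residual -2.

x = 13, r = -2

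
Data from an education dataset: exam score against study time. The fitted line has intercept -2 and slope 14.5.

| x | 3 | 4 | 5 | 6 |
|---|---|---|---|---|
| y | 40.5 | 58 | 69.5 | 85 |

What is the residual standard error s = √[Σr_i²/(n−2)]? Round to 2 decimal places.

s = 1.73

x=3: ŷ = -2 + 14.5·3 = 41.5; r = 40.5 − 41.5 = -1
x=4: ŷ = -2 + 14.5·4 = 56; r = 58 − 56 = 2
x=5: ŷ = -2 + 14.5·5 = 70.5; r = 69.5 − 70.5 = -1
x=6: ŷ = -2 + 14.5·6 = 85; r = 85 − 85 = 0
SSE = 1 + 4 + 1 + 0 = 6
s = √(6/2) = √3 ≈ 1.73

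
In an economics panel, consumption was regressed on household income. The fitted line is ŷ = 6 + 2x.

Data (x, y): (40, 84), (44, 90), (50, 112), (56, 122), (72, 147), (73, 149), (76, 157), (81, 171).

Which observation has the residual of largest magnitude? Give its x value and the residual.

x=40: ŷ = 6 + 2·40 = 86; e = 84 − 86 = -2
x=44: ŷ = 6 + 2·44 = 94; e = 90 − 94 = -4
x=50: ŷ = 6 + 2·50 = 106; e = 112 − 106 = 6
x=56: ŷ = 6 + 2·56 = 118; e = 122 − 118 = 4
x=72: ŷ = 6 + 2·72 = 150; e = 147 − 150 = -3
x=73: ŷ = 6 + 2·73 = 152; e = 149 − 152 = -3
x=76: ŷ = 6 + 2·76 = 158; e = 157 − 158 = -1
x=81: ŷ = 6 + 2·81 = 168; e = 171 − 168 = 3
Largest |e| is 6 at x = 50, residual 6.

x = 50, e = 6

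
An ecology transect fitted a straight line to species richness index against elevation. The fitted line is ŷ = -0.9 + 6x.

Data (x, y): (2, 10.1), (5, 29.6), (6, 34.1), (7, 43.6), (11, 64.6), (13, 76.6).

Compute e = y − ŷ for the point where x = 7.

e = 2.5

ŷ = -0.9 + 6·7 = 41.1
e = 43.6 − 41.1 = 2.5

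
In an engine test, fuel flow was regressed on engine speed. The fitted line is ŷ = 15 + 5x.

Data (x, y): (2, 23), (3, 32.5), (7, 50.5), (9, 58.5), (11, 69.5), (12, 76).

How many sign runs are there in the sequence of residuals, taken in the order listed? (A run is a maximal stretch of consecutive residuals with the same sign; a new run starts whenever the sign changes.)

x=2: ŷ = 15 + 5·2 = 25; r = 23 − 25 = -2
x=3: ŷ = 15 + 5·3 = 30; r = 32.5 − 30 = 2.5
x=7: ŷ = 15 + 5·7 = 50; r = 50.5 − 50 = 0.5
x=9: ŷ = 15 + 5·9 = 60; r = 58.5 − 60 = -1.5
x=11: ŷ = 15 + 5·11 = 70; r = 69.5 − 70 = -0.5
x=12: ŷ = 15 + 5·12 = 75; r = 76 − 75 = 1
Signs: − + + − − +
Runs: −×1, +×2, −×2, +×1 → 4

4 runs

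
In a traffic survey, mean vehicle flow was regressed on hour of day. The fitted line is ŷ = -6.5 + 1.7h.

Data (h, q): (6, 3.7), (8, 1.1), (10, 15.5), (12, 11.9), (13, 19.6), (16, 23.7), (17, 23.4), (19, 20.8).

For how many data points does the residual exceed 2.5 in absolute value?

5

h=6: ŷ = -6.5 + 1.7·6 = 3.7; e = 3.7 − 3.7 = 0
h=8: ŷ = -6.5 + 1.7·8 = 7.1; e = 1.1 − 7.1 = -6
h=10: ŷ = -6.5 + 1.7·10 = 10.5; e = 15.5 − 10.5 = 5
h=12: ŷ = -6.5 + 1.7·12 = 13.9; e = 11.9 − 13.9 = -2
h=13: ŷ = -6.5 + 1.7·13 = 15.6; e = 19.6 − 15.6 = 4
h=16: ŷ = -6.5 + 1.7·16 = 20.7; e = 23.7 − 20.7 = 3
h=17: ŷ = -6.5 + 1.7·17 = 22.4; e = 23.4 − 22.4 = 1
h=19: ŷ = -6.5 + 1.7·19 = 25.8; e = 20.8 − 25.8 = -5
|e| > 2.5: h=8 (|e|=6), h=10 (|e|=5), h=13 (|e|=4), h=16 (|e|=3), h=19 (|e|=5) → 5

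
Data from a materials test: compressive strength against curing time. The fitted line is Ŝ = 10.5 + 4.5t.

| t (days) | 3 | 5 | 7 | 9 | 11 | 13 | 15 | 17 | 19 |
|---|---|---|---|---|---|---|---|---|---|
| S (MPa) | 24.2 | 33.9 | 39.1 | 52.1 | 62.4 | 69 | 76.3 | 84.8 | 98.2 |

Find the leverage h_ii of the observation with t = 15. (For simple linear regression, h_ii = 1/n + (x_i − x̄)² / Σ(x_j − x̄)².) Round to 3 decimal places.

h = 0.178

t̄ = (3 + 5 + 7 + 9 + 11 + 13 + 15 + 17 + 19)/9 = 11
Σ(t − t̄)² = 64 + 36 + 16 + 4 + 0 + 4 + 16 + 36 + 64 = 240
h = 1/9 + (4)²/240 = 0.111111 + 0.0666667 = 0.178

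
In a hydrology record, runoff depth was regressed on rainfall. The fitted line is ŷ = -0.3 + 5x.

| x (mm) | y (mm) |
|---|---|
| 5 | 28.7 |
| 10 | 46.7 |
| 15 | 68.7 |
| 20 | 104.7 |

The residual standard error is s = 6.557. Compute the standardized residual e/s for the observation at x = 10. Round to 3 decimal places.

-0.458

ŷ = -0.3 + 5·10 = 49.7
e = 46.7 − 49.7 = -3
e/s = -3 / 6.557 = -0.458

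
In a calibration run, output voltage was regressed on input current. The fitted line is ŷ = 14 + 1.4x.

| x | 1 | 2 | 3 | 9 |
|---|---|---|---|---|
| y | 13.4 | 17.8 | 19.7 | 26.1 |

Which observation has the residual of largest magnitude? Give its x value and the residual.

x = 1, e = -2

x=1: ŷ = 14 + 1.4·1 = 15.4; e = 13.4 − 15.4 = -2
x=2: ŷ = 14 + 1.4·2 = 16.8; e = 17.8 − 16.8 = 1
x=3: ŷ = 14 + 1.4·3 = 18.2; e = 19.7 − 18.2 = 1.5
x=9: ŷ = 14 + 1.4·9 = 26.6; e = 26.1 − 26.6 = -0.5
Largest |e| is 2 at x = 1, residual -2.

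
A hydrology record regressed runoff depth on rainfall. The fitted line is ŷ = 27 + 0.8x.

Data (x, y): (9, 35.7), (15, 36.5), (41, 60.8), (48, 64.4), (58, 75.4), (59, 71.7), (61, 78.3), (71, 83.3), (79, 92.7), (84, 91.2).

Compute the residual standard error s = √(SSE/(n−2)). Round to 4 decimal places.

s = 2.3049

x=9: ŷ = 27 + 0.8·9 = 34.2; r = 35.7 − 34.2 = 1.5
x=15: ŷ = 27 + 0.8·15 = 39; r = 36.5 − 39 = -2.5
x=41: ŷ = 27 + 0.8·41 = 59.8; r = 60.8 − 59.8 = 1
x=48: ŷ = 27 + 0.8·48 = 65.4; r = 64.4 − 65.4 = -1
x=58: ŷ = 27 + 0.8·58 = 73.4; r = 75.4 − 73.4 = 2
x=59: ŷ = 27 + 0.8·59 = 74.2; r = 71.7 − 74.2 = -2.5
x=61: ŷ = 27 + 0.8·61 = 75.8; r = 78.3 − 75.8 = 2.5
x=71: ŷ = 27 + 0.8·71 = 83.8; r = 83.3 − 83.8 = -0.5
x=79: ŷ = 27 + 0.8·79 = 90.2; r = 92.7 − 90.2 = 2.5
x=84: ŷ = 27 + 0.8·84 = 94.2; r = 91.2 − 94.2 = -3
SSE = 2.25 + 6.25 + 1 + 1 + 4 + 6.25 + 6.25 + 0.25 + 6.25 + 9 = 42.5
s = √(42.5/8) = √5.3125 ≈ 2.3049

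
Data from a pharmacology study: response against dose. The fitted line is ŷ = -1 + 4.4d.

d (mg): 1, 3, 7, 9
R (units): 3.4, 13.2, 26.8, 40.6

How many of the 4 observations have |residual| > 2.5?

1

d=1: ŷ = -1 + 4.4·1 = 3.4; e = 3.4 − 3.4 = 0
d=3: ŷ = -1 + 4.4·3 = 12.2; e = 13.2 − 12.2 = 1
d=7: ŷ = -1 + 4.4·7 = 29.8; e = 26.8 − 29.8 = -3
d=9: ŷ = -1 + 4.4·9 = 38.6; e = 40.6 − 38.6 = 2
|e| > 2.5: d=7 (|e|=3) → 1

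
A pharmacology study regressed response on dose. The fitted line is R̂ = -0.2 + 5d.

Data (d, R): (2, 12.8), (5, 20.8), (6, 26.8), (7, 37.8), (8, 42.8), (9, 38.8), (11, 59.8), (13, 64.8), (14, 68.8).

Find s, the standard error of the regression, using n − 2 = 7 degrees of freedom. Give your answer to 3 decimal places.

s = 4.036

d=2: R̂ = -0.2 + 5·2 = 9.8; e = 12.8 − 9.8 = 3
d=5: R̂ = -0.2 + 5·5 = 24.8; e = 20.8 − 24.8 = -4
d=6: R̂ = -0.2 + 5·6 = 29.8; e = 26.8 − 29.8 = -3
d=7: R̂ = -0.2 + 5·7 = 34.8; e = 37.8 − 34.8 = 3
d=8: R̂ = -0.2 + 5·8 = 39.8; e = 42.8 − 39.8 = 3
d=9: R̂ = -0.2 + 5·9 = 44.8; e = 38.8 − 44.8 = -6
d=11: R̂ = -0.2 + 5·11 = 54.8; e = 59.8 − 54.8 = 5
d=13: R̂ = -0.2 + 5·13 = 64.8; e = 64.8 − 64.8 = 0
d=14: R̂ = -0.2 + 5·14 = 69.8; e = 68.8 − 69.8 = -1
SSE = 9 + 16 + 9 + 9 + 9 + 36 + 25 + 0 + 1 = 114
s = √(114/7) = √16.2857 ≈ 4.036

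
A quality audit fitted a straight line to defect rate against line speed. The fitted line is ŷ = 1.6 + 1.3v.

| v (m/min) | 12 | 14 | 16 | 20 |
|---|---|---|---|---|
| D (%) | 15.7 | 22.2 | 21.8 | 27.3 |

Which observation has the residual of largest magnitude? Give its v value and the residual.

v = 14, e = 2.4

v=12: ŷ = 1.6 + 1.3·12 = 17.2; e = 15.7 − 17.2 = -1.5
v=14: ŷ = 1.6 + 1.3·14 = 19.8; e = 22.2 − 19.8 = 2.4
v=16: ŷ = 1.6 + 1.3·16 = 22.4; e = 21.8 − 22.4 = -0.6
v=20: ŷ = 1.6 + 1.3·20 = 27.6; e = 27.3 − 27.6 = -0.3
Largest |e| is 2.4 at v = 14, residual 2.4.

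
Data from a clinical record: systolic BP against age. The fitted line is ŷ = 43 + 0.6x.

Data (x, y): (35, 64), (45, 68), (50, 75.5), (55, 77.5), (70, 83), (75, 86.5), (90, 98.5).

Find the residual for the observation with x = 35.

ŷ = 43 + 0.6·35 = 64
e = 64 − 64 = 0

e = 0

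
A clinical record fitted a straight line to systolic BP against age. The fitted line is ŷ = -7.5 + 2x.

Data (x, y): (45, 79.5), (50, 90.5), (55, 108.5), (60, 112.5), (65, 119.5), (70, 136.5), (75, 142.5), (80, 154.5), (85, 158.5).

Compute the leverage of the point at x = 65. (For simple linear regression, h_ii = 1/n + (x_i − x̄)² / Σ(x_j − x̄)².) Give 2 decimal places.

h = 0.11

x̄ = (45 + 50 + 55 + 60 + 65 + 70 + 75 + 80 + 85)/9 = 65
Σ(x − x̄)² = 400 + 225 + 100 + 25 + 0 + 25 + 100 + 225 + 400 = 1500
h = 1/9 + (0)²/1500 = 0.111111 + 0 = 0.11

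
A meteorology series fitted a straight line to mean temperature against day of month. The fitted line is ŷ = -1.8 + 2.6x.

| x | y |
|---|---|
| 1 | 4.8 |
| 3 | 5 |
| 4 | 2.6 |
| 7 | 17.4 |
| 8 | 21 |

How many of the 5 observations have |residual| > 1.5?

3

x=1: ŷ = -1.8 + 2.6·1 = 0.8; e = 4.8 − 0.8 = 4
x=3: ŷ = -1.8 + 2.6·3 = 6; e = 5 − 6 = -1
x=4: ŷ = -1.8 + 2.6·4 = 8.6; e = 2.6 − 8.6 = -6
x=7: ŷ = -1.8 + 2.6·7 = 16.4; e = 17.4 − 16.4 = 1
x=8: ŷ = -1.8 + 2.6·8 = 19; e = 21 − 19 = 2
|e| > 1.5: x=1 (|e|=4), x=4 (|e|=6), x=8 (|e|=2) → 3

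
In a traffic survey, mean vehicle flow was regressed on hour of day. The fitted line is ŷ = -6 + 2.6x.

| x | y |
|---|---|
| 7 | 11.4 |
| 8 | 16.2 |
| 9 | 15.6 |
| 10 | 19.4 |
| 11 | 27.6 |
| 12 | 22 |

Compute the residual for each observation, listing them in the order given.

-0.8, 1.4, -1.8, -0.6, 5, -3.2

x=7: ŷ = -6 + 2.6·7 = 12.2; e = 11.4 − 12.2 = -0.8
x=8: ŷ = -6 + 2.6·8 = 14.8; e = 16.2 − 14.8 = 1.4
x=9: ŷ = -6 + 2.6·9 = 17.4; e = 15.6 − 17.4 = -1.8
x=10: ŷ = -6 + 2.6·10 = 20; e = 19.4 − 20 = -0.6
x=11: ŷ = -6 + 2.6·11 = 22.6; e = 27.6 − 22.6 = 5
x=12: ŷ = -6 + 2.6·12 = 25.2; e = 22 − 25.2 = -3.2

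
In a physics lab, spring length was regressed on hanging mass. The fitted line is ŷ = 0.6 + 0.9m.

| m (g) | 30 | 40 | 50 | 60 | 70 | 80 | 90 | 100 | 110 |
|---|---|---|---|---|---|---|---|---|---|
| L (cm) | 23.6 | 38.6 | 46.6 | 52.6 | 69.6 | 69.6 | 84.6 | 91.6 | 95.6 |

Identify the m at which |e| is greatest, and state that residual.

m=30: ŷ = 0.6 + 0.9·30 = 27.6; e = 23.6 − 27.6 = -4
m=40: ŷ = 0.6 + 0.9·40 = 36.6; e = 38.6 − 36.6 = 2
m=50: ŷ = 0.6 + 0.9·50 = 45.6; e = 46.6 − 45.6 = 1
m=60: ŷ = 0.6 + 0.9·60 = 54.6; e = 52.6 − 54.6 = -2
m=70: ŷ = 0.6 + 0.9·70 = 63.6; e = 69.6 − 63.6 = 6
m=80: ŷ = 0.6 + 0.9·80 = 72.6; e = 69.6 − 72.6 = -3
m=90: ŷ = 0.6 + 0.9·90 = 81.6; e = 84.6 − 81.6 = 3
m=100: ŷ = 0.6 + 0.9·100 = 90.6; e = 91.6 − 90.6 = 1
m=110: ŷ = 0.6 + 0.9·110 = 99.6; e = 95.6 − 99.6 = -4
Largest |e| is 6 at m = 70, residual 6.

m = 70, e = 6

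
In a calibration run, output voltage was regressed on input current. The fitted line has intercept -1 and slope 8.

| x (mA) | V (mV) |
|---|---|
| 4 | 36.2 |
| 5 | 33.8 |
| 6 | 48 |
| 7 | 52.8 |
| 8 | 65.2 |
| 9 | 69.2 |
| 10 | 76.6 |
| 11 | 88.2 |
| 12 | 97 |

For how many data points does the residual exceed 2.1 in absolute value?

x=4: ŷ = -1 + 8·4 = 31; e = 36.2 − 31 = 5.2
x=5: ŷ = -1 + 8·5 = 39; e = 33.8 − 39 = -5.2
x=6: ŷ = -1 + 8·6 = 47; e = 48 − 47 = 1
x=7: ŷ = -1 + 8·7 = 55; e = 52.8 − 55 = -2.2
x=8: ŷ = -1 + 8·8 = 63; e = 65.2 − 63 = 2.2
x=9: ŷ = -1 + 8·9 = 71; e = 69.2 − 71 = -1.8
x=10: ŷ = -1 + 8·10 = 79; e = 76.6 − 79 = -2.4
x=11: ŷ = -1 + 8·11 = 87; e = 88.2 − 87 = 1.2
x=12: ŷ = -1 + 8·12 = 95; e = 97 − 95 = 2
|e| > 2.1: x=4 (|e|=5.2), x=5 (|e|=5.2), x=7 (|e|=2.2), x=8 (|e|=2.2), x=10 (|e|=2.4) → 5

5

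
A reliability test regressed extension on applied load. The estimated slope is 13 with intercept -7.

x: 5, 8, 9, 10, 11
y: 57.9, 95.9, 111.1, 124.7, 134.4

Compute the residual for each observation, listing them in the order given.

x=5: ŷ = -7 + 13·5 = 58; e = 57.9 − 58 = -0.1
x=8: ŷ = -7 + 13·8 = 97; e = 95.9 − 97 = -1.1
x=9: ŷ = -7 + 13·9 = 110; e = 111.1 − 110 = 1.1
x=10: ŷ = -7 + 13·10 = 123; e = 124.7 − 123 = 1.7
x=11: ŷ = -7 + 13·11 = 136; e = 134.4 − 136 = -1.6

-0.1, -1.1, 1.1, 1.7, -1.6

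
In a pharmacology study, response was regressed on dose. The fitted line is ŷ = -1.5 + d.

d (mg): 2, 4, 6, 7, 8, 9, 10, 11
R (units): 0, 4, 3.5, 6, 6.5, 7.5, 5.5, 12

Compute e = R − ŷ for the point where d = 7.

e = 0.5

ŷ = -1.5 + 7 = 5.5
e = 6 − 5.5 = 0.5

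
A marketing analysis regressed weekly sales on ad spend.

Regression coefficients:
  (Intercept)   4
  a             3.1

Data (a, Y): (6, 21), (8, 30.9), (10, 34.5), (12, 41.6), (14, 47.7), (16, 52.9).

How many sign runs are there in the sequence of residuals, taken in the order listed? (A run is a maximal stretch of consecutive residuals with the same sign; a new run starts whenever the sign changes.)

a=6: Ŷ = 4 + 3.1·6 = 22.6; r = 21 − 22.6 = -1.6
a=8: Ŷ = 4 + 3.1·8 = 28.8; r = 30.9 − 28.8 = 2.1
a=10: Ŷ = 4 + 3.1·10 = 35; r = 34.5 − 35 = -0.5
a=12: Ŷ = 4 + 3.1·12 = 41.2; r = 41.6 − 41.2 = 0.4
a=14: Ŷ = 4 + 3.1·14 = 47.4; r = 47.7 − 47.4 = 0.3
a=16: Ŷ = 4 + 3.1·16 = 53.6; r = 52.9 − 53.6 = -0.7
Signs: − + − + + −
Runs: −×1, +×1, −×1, +×2, −×1 → 5

5 runs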